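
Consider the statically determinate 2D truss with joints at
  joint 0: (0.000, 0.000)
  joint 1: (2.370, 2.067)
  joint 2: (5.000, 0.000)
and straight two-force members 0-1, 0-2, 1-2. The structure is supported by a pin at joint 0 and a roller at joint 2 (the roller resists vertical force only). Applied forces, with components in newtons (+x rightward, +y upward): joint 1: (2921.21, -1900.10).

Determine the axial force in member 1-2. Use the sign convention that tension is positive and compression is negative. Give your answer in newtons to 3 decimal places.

N=3 nodes, M=3 members, R=3 reactions → 2N=6, M+R=6
member 0 (0-1): L=3.1447, (cx,cy)=(0.7536,0.6573)
member 1 (0-2): L=5.0000, (cx,cy)=(1.0000,0.0000)
member 2 (1-2): L=3.3451, (cx,cy)=(0.7862,-0.6179)
solve A·x = −loads:
  F[0-1] = +316.7190 N (tension)
  F[0-2] = +2682.5181 N (tension)
  F[1-2] = -3411.8513 N (compression)
  Rx@0 = -2921.2100 N
  Ry@0 = -208.1756 N
  Ry@2 = +2108.2756 N

-3411.851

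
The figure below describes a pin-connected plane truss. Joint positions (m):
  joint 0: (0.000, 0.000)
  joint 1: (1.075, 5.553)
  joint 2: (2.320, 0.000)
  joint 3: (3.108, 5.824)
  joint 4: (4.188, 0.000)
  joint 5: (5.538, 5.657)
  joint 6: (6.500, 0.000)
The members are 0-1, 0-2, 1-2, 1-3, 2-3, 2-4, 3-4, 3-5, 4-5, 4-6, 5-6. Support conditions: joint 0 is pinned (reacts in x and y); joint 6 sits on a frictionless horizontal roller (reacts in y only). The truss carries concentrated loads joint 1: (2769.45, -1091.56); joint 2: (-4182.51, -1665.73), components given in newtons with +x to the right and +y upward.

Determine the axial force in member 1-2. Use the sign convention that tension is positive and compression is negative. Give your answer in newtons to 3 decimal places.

N=7 nodes, M=11 members, R=3 reactions → 2N=14, M+R=14
member 0 (0-1): L=5.6561, (cx,cy)=(0.1901,0.9818)
member 1 (0-2): L=2.3200, (cx,cy)=(1.0000,0.0000)
member 2 (1-2): L=5.6909, (cx,cy)=(0.2188,-0.9758)
member 3 (1-3): L=2.0510, (cx,cy)=(0.9912,0.1321)
member 4 (2-3): L=5.8771, (cx,cy)=(0.1341,0.9910)
member 5 (2-4): L=1.8680, (cx,cy)=(1.0000,0.0000)
member 6 (3-4): L=5.9233, (cx,cy)=(0.1823,-0.9832)
member 7 (3-5): L=2.4357, (cx,cy)=(0.9976,-0.0686)
member 8 (4-5): L=5.8159, (cx,cy)=(0.2321,0.9727)
member 9 (4-6): L=2.3120, (cx,cy)=(1.0000,0.0000)
member 10 (5-6): L=5.7382, (cx,cy)=(0.1676,-0.9858)
solve A·x = −loads:
  F[0-1] = +390.8616 N (tension)
  F[0-2] = -1487.3473 N (compression)
  F[1-2] = -1825.5485 N (compression)
  F[1-3] = -2316.0909 N (compression)
  F[2-3] = +3478.4654 N (tension)
  F[2-4] = +1829.3894 N (tension)
  F[3-4] = -3106.2976 N (compression)
  F[3-5] = -1265.9940 N (compression)
  F[4-5] = +3139.9926 N (tension)
  F[4-6] = +534.1467 N (tension)
  F[5-6] = -3186.1206 N (compression)
  Rx@0 = +1413.0600 N
  Ry@0 = -383.7371 N
  Ry@6 = +3141.0271 N

-1825.548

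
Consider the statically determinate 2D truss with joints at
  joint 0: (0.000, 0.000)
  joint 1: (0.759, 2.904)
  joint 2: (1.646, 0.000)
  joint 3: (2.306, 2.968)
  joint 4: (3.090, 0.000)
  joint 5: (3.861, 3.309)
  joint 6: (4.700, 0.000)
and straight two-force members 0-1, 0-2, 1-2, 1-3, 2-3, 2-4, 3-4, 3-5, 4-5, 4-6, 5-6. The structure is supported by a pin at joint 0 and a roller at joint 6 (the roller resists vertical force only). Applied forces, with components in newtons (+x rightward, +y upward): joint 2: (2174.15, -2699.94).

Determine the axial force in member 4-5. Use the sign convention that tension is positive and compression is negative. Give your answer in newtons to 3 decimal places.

1080.049

N=7 nodes, M=11 members, R=3 reactions → 2N=14, M+R=14
member 0 (0-1): L=3.0015, (cx,cy)=(0.2529,0.9675)
member 1 (0-2): L=1.6460, (cx,cy)=(1.0000,0.0000)
member 2 (1-2): L=3.0364, (cx,cy)=(0.2921,-0.9564)
member 3 (1-3): L=1.5483, (cx,cy)=(0.9991,0.0413)
member 4 (2-3): L=3.0405, (cx,cy)=(0.2171,0.9762)
member 5 (2-4): L=1.4440, (cx,cy)=(1.0000,0.0000)
member 6 (3-4): L=3.0698, (cx,cy)=(0.2554,-0.9668)
member 7 (3-5): L=1.5920, (cx,cy)=(0.9768,0.2142)
member 8 (4-5): L=3.3976, (cx,cy)=(0.2269,0.9739)
member 9 (4-6): L=1.6100, (cx,cy)=(1.0000,0.0000)
member 10 (5-6): L=3.4137, (cx,cy)=(0.2458,-0.9693)
solve A·x = −loads:
  F[0-1] = -1813.3186 N (compression)
  F[0-2] = +2632.6828 N (tension)
  F[1-2] = +1791.9210 N (tension)
  F[1-3] = -982.8254 N (compression)
  F[2-3] = +1010.2673 N (tension)
  F[2-4] = +762.6870 N (tension)
  F[3-4] = -1087.9527 N (compression)
  F[3-5] = -496.3543 N (compression)
  F[4-5] = +1080.0493 N (tension)
  F[4-6] = +239.7460 N (tension)
  F[5-6] = -975.4740 N (compression)
  Rx@0 = -2174.1500 N
  Ry@0 = +1754.3865 N
  Ry@6 = +945.5535 N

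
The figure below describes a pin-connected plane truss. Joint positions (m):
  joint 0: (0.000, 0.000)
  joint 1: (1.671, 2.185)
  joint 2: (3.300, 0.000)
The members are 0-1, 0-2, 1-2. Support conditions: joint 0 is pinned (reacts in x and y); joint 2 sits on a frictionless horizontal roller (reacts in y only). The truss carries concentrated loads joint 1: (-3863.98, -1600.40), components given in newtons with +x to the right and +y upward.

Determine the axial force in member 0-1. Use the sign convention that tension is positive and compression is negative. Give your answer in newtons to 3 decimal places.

-4215.387

N=3 nodes, M=3 members, R=3 reactions → 2N=6, M+R=6
member 0 (0-1): L=2.7507, (cx,cy)=(0.6075,0.7943)
member 1 (0-2): L=3.3000, (cx,cy)=(1.0000,0.0000)
member 2 (1-2): L=2.7254, (cx,cy)=(0.5977,-0.8017)
solve A·x = −loads:
  F[0-1] = -4215.3871 N (compression)
  F[0-2] = -1303.2289 N (compression)
  F[1-2] = +2180.3773 N (tension)
  Rx@0 = +3863.9800 N
  Ry@0 = +3348.4388 N
  Ry@2 = -1748.0388 N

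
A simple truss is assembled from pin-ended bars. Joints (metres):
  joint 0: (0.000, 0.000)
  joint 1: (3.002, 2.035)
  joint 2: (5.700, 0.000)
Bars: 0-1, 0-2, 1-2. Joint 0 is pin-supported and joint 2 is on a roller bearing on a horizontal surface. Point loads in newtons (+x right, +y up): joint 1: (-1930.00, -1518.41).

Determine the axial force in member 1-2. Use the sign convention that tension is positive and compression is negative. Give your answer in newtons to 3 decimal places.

-183.754

N=3 nodes, M=3 members, R=3 reactions → 2N=6, M+R=6
member 0 (0-1): L=3.6267, (cx,cy)=(0.8277,0.5611)
member 1 (0-2): L=5.7000, (cx,cy)=(1.0000,0.0000)
member 2 (1-2): L=3.3794, (cx,cy)=(0.7984,-0.6022)
solve A·x = −loads:
  F[0-1] = -2508.8792 N (compression)
  F[0-2] = +146.7024 N (tension)
  F[1-2] = -183.7538 N (compression)
  Rx@0 = +1930.0000 N
  Ry@0 = +1407.7579 N
  Ry@2 = +110.6521 N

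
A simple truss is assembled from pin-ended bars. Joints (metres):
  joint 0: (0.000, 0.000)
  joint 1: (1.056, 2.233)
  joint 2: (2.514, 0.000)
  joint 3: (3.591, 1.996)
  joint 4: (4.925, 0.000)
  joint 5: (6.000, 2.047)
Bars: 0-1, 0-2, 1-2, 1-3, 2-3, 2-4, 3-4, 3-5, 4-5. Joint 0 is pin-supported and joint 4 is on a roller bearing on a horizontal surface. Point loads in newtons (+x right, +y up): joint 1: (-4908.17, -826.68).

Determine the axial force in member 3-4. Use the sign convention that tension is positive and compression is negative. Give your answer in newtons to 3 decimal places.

2463.428

N=6 nodes, M=9 members, R=3 reactions → 2N=12, M+R=12
member 0 (0-1): L=2.4701, (cx,cy)=(0.4275,0.9040)
member 1 (0-2): L=2.5140, (cx,cy)=(1.0000,0.0000)
member 2 (1-2): L=2.6668, (cx,cy)=(0.5467,-0.8373)
member 3 (1-3): L=2.5461, (cx,cy)=(0.9957,-0.0931)
member 4 (2-3): L=2.2680, (cx,cy)=(0.4749,0.8801)
member 5 (2-4): L=2.4110, (cx,cy)=(1.0000,0.0000)
member 6 (3-4): L=2.4007, (cx,cy)=(0.5557,-0.8314)
member 7 (3-5): L=2.4095, (cx,cy)=(0.9998,0.0212)
member 8 (4-5): L=2.3121, (cx,cy)=(0.4649,0.8853)
solve A·x = −loads:
  F[0-1] = -3180.0496 N (compression)
  F[0-2] = -3548.6607 N (compression)
  F[1-2] = +2183.0740 N (tension)
  F[1-3] = +2365.4143 N (tension)
  F[2-3] = -2077.0518 N (compression)
  F[2-4] = -1368.8308 N (compression)
  F[3-4] = +2463.4276 N (tension)
  F[3-5] = +0.0000 N (tension)
  F[4-5] = -0.0000 N (compression)
  Rx@0 = +4908.1700 N
  Ry@0 = +2874.7956 N
  Ry@4 = -2048.1156 N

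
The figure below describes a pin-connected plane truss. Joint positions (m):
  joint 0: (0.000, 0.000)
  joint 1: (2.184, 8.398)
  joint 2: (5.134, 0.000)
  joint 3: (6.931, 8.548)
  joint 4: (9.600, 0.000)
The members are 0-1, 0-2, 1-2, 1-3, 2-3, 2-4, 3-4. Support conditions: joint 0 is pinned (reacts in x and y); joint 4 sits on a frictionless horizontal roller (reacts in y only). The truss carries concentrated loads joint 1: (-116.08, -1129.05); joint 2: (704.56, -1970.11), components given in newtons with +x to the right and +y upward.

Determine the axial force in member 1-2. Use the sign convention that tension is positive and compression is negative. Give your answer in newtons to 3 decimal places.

785.501

N=5 nodes, M=7 members, R=3 reactions → 2N=10, M+R=10
member 0 (0-1): L=8.6773, (cx,cy)=(0.2517,0.9678)
member 1 (0-2): L=5.1340, (cx,cy)=(1.0000,0.0000)
member 2 (1-2): L=8.9011, (cx,cy)=(0.3314,-0.9435)
member 3 (1-3): L=4.7494, (cx,cy)=(0.9995,0.0316)
member 4 (2-3): L=8.7348, (cx,cy)=(0.2057,0.9786)
member 5 (2-4): L=4.4660, (cx,cy)=(1.0000,0.0000)
member 6 (3-4): L=8.9550, (cx,cy)=(0.2980,-0.9546)
solve A·x = −loads:
  F[0-1] = -1953.1237 N (compression)
  F[0-2] = +1080.0617 N (tension)
  F[1-2] = +785.5011 N (tension)
  F[1-3] = -636.1507 N (compression)
  F[2-3] = +1255.8670 N (tension)
  F[2-4] = +377.4666 N (tension)
  F[3-4] = -1266.4707 N (compression)
  Rx@0 = -588.4800 N
  Ry@0 = +1890.2485 N
  Ry@4 = +1208.9115 N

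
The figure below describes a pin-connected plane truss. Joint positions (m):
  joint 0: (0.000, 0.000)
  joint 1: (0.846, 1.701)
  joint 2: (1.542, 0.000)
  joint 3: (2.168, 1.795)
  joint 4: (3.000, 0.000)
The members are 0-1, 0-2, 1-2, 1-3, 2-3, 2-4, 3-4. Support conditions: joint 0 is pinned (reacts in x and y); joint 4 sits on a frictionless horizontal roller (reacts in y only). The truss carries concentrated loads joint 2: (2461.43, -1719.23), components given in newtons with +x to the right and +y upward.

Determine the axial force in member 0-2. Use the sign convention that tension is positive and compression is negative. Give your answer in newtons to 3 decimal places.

2876.992

N=5 nodes, M=7 members, R=3 reactions → 2N=10, M+R=10
member 0 (0-1): L=1.8998, (cx,cy)=(0.4453,0.8954)
member 1 (0-2): L=1.5420, (cx,cy)=(1.0000,0.0000)
member 2 (1-2): L=1.8379, (cx,cy)=(0.3787,-0.9255)
member 3 (1-3): L=1.3253, (cx,cy)=(0.9975,0.0709)
member 4 (2-3): L=1.9010, (cx,cy)=(0.3293,0.9442)
member 5 (2-4): L=1.4580, (cx,cy)=(1.0000,0.0000)
member 6 (3-4): L=1.9784, (cx,cy)=(0.4205,-0.9073)
solve A·x = −loads:
  F[0-1] = -933.1821 N (compression)
  F[0-2] = +2876.9925 N (tension)
  F[1-2] = +846.2378 N (tension)
  F[1-3] = -737.8879 N (compression)
  F[2-3] = +991.3075 N (tension)
  F[2-4] = +409.5963 N (tension)
  F[3-4] = -973.9953 N (compression)
  Rx@0 = -2461.4300 N
  Ry@0 = +835.5458 N
  Ry@4 = +883.6842 N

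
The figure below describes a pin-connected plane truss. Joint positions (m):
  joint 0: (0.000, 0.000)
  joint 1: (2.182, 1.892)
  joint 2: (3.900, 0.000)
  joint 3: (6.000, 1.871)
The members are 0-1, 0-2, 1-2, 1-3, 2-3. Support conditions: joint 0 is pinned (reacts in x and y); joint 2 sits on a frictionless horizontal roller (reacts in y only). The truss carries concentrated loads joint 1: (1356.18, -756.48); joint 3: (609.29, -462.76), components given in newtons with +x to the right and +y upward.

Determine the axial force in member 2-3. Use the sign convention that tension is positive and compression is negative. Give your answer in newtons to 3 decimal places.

-686.370

N=4 nodes, M=5 members, R=3 reactions → 2N=8, M+R=8
member 0 (0-1): L=2.8880, (cx,cy)=(0.7555,0.6551)
member 1 (0-2): L=3.9000, (cx,cy)=(1.0000,0.0000)
member 2 (1-2): L=2.5556, (cx,cy)=(0.6722,-0.7403)
member 3 (1-3): L=3.8181, (cx,cy)=(1.0000,-0.0055)
member 4 (2-3): L=2.8126, (cx,cy)=(0.7466,0.6652)
solve A·x = −loads:
  F[0-1] = +1322.1547 N (tension)
  F[0-2] = +966.5436 N (tension)
  F[1-2] = -2200.1197 N (compression)
  F[1-3] = +1121.7811 N (tension)
  F[2-3] = -686.3702 N (compression)
  Rx@0 = -1965.4700 N
  Ry@0 = -866.1635 N
  Ry@2 = +2085.4035 N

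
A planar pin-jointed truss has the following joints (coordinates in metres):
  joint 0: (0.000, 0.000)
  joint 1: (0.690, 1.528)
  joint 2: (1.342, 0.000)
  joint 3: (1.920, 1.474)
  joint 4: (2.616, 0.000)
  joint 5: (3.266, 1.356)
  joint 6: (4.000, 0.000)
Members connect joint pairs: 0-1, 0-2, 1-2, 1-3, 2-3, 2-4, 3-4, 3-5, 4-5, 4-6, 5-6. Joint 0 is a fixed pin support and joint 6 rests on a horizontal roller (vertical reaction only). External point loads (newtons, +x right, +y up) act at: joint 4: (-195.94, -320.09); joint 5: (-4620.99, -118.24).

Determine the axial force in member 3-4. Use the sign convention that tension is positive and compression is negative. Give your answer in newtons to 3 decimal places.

N=7 nodes, M=11 members, R=3 reactions → 2N=14, M+R=14
member 0 (0-1): L=1.6766, (cx,cy)=(0.4116,0.9114)
member 1 (0-2): L=1.3420, (cx,cy)=(1.0000,0.0000)
member 2 (1-2): L=1.6613, (cx,cy)=(0.3925,-0.9198)
member 3 (1-3): L=1.2312, (cx,cy)=(0.9990,-0.0439)
member 4 (2-3): L=1.5833, (cx,cy)=(0.3651,0.9310)
member 5 (2-4): L=1.2740, (cx,cy)=(1.0000,0.0000)
member 6 (3-4): L=1.6301, (cx,cy)=(0.4270,-0.9043)
member 7 (3-5): L=1.3512, (cx,cy)=(0.9962,-0.0873)
member 8 (4-5): L=1.5037, (cx,cy)=(0.4323,0.9018)
member 9 (4-6): L=1.3840, (cx,cy)=(1.0000,0.0000)
member 10 (5-6): L=1.5419, (cx,cy)=(0.4760,-0.8794)
solve A·x = −loads:
  F[0-1] = -1864.1559 N (compression)
  F[0-2] = -4049.7278 N (compression)
  F[1-2] = +1919.7518 N (tension)
  F[1-3] = -1522.1040 N (compression)
  F[2-3] = -1896.6256 N (compression)
  F[2-4] = -2603.8971 N (compression)
  F[3-4] = +2183.7898 N (tension)
  F[3-5] = -3157.5282 N (compression)
  F[4-5] = -1834.9048 N (compression)
  F[4-6] = -682.3785 N (compression)
  F[5-6] = +1433.4706 N (tension)
  Rx@0 = +4816.9300 N
  Ry@0 = +1698.9638 N
  Ry@6 = -1260.6338 N

2183.790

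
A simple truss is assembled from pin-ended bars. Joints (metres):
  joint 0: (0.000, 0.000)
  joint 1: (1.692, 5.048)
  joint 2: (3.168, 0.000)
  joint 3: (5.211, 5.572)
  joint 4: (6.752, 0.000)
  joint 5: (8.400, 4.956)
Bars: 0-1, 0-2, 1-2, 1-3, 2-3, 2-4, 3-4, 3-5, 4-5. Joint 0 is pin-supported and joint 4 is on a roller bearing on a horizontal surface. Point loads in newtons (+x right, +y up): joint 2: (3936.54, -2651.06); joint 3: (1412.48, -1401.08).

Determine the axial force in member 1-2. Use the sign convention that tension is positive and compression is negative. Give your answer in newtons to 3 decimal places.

N=6 nodes, M=9 members, R=3 reactions → 2N=12, M+R=12
member 0 (0-1): L=5.3240, (cx,cy)=(0.3178,0.9482)
member 1 (0-2): L=3.1680, (cx,cy)=(1.0000,0.0000)
member 2 (1-2): L=5.2594, (cx,cy)=(0.2806,-0.9598)
member 3 (1-3): L=3.5578, (cx,cy)=(0.9891,0.1473)
member 4 (2-3): L=5.9347, (cx,cy)=(0.3442,0.9389)
member 5 (2-4): L=3.5840, (cx,cy)=(1.0000,0.0000)
member 6 (3-4): L=5.7812, (cx,cy)=(0.2666,-0.9638)
member 7 (3-5): L=3.2479, (cx,cy)=(0.9819,-0.1897)
member 8 (4-5): L=5.2228, (cx,cy)=(0.3155,0.9489)
solve A·x = −loads:
  F[0-1] = -592.0266 N (compression)
  F[0-2] = +5537.1691 N (tension)
  F[1-2] = +532.4643 N (tension)
  F[1-3] = -341.3032 N (compression)
  F[2-3] = +2279.3055 N (tension)
  F[2-4] = +965.4222 N (tension)
  F[3-4] = -3621.8461 N (compression)
  F[3-5] = -0.0000 N (tension)
  F[4-5] = +0.0000 N (tension)
  Rx@0 = -5349.0200 N
  Ry@0 = +561.3336 N
  Ry@4 = +3490.8064 N

532.464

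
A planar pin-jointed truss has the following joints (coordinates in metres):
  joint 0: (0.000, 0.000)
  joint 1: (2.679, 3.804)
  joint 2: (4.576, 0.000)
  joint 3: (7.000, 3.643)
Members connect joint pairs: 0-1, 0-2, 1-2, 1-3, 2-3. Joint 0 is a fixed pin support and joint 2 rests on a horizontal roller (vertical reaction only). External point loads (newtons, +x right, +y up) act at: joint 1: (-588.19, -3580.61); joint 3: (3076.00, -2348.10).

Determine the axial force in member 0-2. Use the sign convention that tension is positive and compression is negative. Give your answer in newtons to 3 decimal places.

1276.939

N=4 nodes, M=5 members, R=3 reactions → 2N=8, M+R=8
member 0 (0-1): L=4.6527, (cx,cy)=(0.5758,0.8176)
member 1 (0-2): L=4.5760, (cx,cy)=(1.0000,0.0000)
member 2 (1-2): L=4.2508, (cx,cy)=(0.4463,-0.8949)
member 3 (1-3): L=4.3240, (cx,cy)=(0.9993,-0.0372)
member 4 (2-3): L=4.3758, (cx,cy)=(0.5540,0.8325)
solve A·x = −loads:
  F[0-1] = +2102.9483 N (tension)
  F[0-2] = +1276.9390 N (tension)
  F[1-2] = -6110.8811 N (compression)
  F[1-3] = +4529.3189 N (tension)
  F[2-3] = -2617.8314 N (compression)
  Rx@0 = -2487.8100 N
  Ry@0 = -1719.3554 N
  Ry@2 = +7648.0654 N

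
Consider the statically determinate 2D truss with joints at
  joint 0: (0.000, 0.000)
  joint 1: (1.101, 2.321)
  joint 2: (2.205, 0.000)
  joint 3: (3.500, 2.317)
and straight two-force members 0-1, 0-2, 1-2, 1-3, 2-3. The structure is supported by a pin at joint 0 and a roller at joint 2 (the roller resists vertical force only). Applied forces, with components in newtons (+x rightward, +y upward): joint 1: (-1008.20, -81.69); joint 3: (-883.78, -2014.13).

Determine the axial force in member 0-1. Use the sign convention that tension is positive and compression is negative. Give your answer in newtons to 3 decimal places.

N=4 nodes, M=5 members, R=3 reactions → 2N=8, M+R=8
member 0 (0-1): L=2.5689, (cx,cy)=(0.4286,0.9035)
member 1 (0-2): L=2.2050, (cx,cy)=(1.0000,0.0000)
member 2 (1-2): L=2.5702, (cx,cy)=(0.4295,-0.9030)
member 3 (1-3): L=2.3990, (cx,cy)=(1.0000,-0.0017)
member 4 (2-3): L=2.6543, (cx,cy)=(0.4879,0.8729)
solve A·x = −loads:
  F[0-1] = -938.4709 N (compression)
  F[0-2] = -1489.7624 N (compression)
  F[1-2] = +848.0344 N (tension)
  F[1-3] = +241.7173 N (tension)
  F[2-3] = -2306.9113 N (compression)
  Rx@0 = +1891.9800 N
  Ry@0 = +847.9083 N
  Ry@2 = +1247.9117 N

-938.471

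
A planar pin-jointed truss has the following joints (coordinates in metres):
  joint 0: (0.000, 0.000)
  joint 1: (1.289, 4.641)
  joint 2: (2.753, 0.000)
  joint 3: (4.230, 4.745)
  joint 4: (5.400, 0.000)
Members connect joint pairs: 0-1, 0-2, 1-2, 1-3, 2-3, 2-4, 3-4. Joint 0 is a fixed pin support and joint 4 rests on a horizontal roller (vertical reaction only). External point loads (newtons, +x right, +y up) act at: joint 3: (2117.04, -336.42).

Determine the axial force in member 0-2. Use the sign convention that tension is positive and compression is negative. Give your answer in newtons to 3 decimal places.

1620.615

N=5 nodes, M=7 members, R=3 reactions → 2N=10, M+R=10
member 0 (0-1): L=4.8167, (cx,cy)=(0.2676,0.9635)
member 1 (0-2): L=2.7530, (cx,cy)=(1.0000,0.0000)
member 2 (1-2): L=4.8664, (cx,cy)=(0.3008,-0.9537)
member 3 (1-3): L=2.9428, (cx,cy)=(0.9994,0.0353)
member 4 (2-3): L=4.9696, (cx,cy)=(0.2972,0.9548)
member 5 (2-4): L=2.6470, (cx,cy)=(1.0000,0.0000)
member 6 (3-4): L=4.8871, (cx,cy)=(0.2394,-0.9709)
solve A·x = −loads:
  F[0-1] = +1855.0183 N (tension)
  F[0-2] = +1620.6153 N (tension)
  F[1-2] = -1835.2998 N (compression)
  F[1-3] = +1049.2049 N (tension)
  F[2-3] = +1833.1151 N (tension)
  F[2-4] = +523.6718 N (tension)
  F[3-4] = -2187.3896 N (compression)
  Rx@0 = -2117.0400 N
  Ry@0 = -1787.3599 N
  Ry@4 = +2123.7799 N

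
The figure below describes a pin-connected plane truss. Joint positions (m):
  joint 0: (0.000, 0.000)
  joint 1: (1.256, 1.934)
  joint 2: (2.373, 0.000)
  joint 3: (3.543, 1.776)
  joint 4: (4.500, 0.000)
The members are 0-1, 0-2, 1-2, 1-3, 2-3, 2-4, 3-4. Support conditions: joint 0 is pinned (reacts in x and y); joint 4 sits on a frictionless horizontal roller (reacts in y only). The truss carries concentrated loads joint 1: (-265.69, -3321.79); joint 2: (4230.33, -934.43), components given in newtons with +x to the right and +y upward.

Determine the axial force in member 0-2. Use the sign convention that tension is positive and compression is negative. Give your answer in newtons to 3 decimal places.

5880.789

N=5 nodes, M=7 members, R=3 reactions → 2N=10, M+R=10
member 0 (0-1): L=2.3061, (cx,cy)=(0.5447,0.8387)
member 1 (0-2): L=2.3730, (cx,cy)=(1.0000,0.0000)
member 2 (1-2): L=2.2334, (cx,cy)=(0.5001,-0.8659)
member 3 (1-3): L=2.2925, (cx,cy)=(0.9976,-0.0689)
member 4 (2-3): L=2.1268, (cx,cy)=(0.5501,0.8351)
member 5 (2-4): L=2.1270, (cx,cy)=(1.0000,0.0000)
member 6 (3-4): L=2.0174, (cx,cy)=(0.4744,-0.8803)
solve A·x = −loads:
  F[0-1] = -3518.1095 N (compression)
  F[0-2] = +5880.7888 N (tension)
  F[1-2] = -309.4357 N (compression)
  F[1-3] = -1499.2641 N (compression)
  F[2-3] = +1439.8508 N (tension)
  F[2-4] = +703.5873 N (tension)
  F[3-4] = -1483.2167 N (compression)
  Rx@0 = -3964.6400 N
  Ry@0 = +2950.5031 N
  Ry@4 = +1305.7169 N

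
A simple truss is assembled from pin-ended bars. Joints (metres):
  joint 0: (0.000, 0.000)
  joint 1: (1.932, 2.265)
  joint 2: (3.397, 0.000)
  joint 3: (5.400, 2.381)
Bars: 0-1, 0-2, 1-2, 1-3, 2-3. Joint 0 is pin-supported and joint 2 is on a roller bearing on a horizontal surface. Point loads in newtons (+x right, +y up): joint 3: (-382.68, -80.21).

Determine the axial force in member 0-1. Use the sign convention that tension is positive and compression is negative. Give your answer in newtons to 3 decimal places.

-290.385

N=4 nodes, M=5 members, R=3 reactions → 2N=8, M+R=8
member 0 (0-1): L=2.9771, (cx,cy)=(0.6490,0.7608)
member 1 (0-2): L=3.3970, (cx,cy)=(1.0000,0.0000)
member 2 (1-2): L=2.6975, (cx,cy)=(0.5431,-0.8397)
member 3 (1-3): L=3.4699, (cx,cy)=(0.9994,0.0334)
member 4 (2-3): L=3.1115, (cx,cy)=(0.6437,0.7652)
solve A·x = −loads:
  F[0-1] = -290.3848 N (compression)
  F[0-2] = -194.2308 N (compression)
  F[1-2] = +250.1960 N (tension)
  F[1-3] = -324.5114 N (compression)
  F[2-3] = -90.6408 N (compression)
  Rx@0 = +382.6800 N
  Ry@0 = +220.9304 N
  Ry@2 = -140.7204 N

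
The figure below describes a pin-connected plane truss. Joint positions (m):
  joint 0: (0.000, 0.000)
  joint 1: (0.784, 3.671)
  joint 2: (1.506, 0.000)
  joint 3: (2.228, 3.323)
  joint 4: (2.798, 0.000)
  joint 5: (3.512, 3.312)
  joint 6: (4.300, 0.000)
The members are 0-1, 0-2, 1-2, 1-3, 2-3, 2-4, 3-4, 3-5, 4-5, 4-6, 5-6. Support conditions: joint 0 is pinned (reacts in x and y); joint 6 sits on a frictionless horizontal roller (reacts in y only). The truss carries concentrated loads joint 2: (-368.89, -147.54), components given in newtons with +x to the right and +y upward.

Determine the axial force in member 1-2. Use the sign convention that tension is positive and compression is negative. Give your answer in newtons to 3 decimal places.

N=7 nodes, M=11 members, R=3 reactions → 2N=14, M+R=14
member 0 (0-1): L=3.7538, (cx,cy)=(0.2089,0.9779)
member 1 (0-2): L=1.5060, (cx,cy)=(1.0000,0.0000)
member 2 (1-2): L=3.7413, (cx,cy)=(0.1930,-0.9812)
member 3 (1-3): L=1.4853, (cx,cy)=(0.9722,-0.2343)
member 4 (2-3): L=3.4005, (cx,cy)=(0.2123,0.9772)
member 5 (2-4): L=1.2920, (cx,cy)=(1.0000,0.0000)
member 6 (3-4): L=3.3715, (cx,cy)=(0.1691,-0.9856)
member 7 (3-5): L=1.2840, (cx,cy)=(1.0000,-0.0086)
member 8 (4-5): L=3.3881, (cx,cy)=(0.2107,0.9775)
member 9 (4-6): L=1.5020, (cx,cy)=(1.0000,0.0000)
member 10 (5-6): L=3.4045, (cx,cy)=(0.2315,-0.9728)
solve A·x = −loads:
  F[0-1] = -98.0286 N (compression)
  F[0-2] = -348.4162 N (compression)
  F[1-2] = +107.8435 N (tension)
  F[1-3] = -42.4675 N (compression)
  F[2-3] = +42.6971 N (tension)
  F[2-4] = +32.2200 N (tension)
  F[3-4] = -52.2247 N (compression)
  F[3-5] = -23.3916 N (compression)
  F[4-5] = +52.6554 N (tension)
  F[4-6] = +12.2943 N (tension)
  F[5-6] = -53.1157 N (compression)
  Rx@0 = +368.8900 N
  Ry@0 = +95.8667 N
  Ry@6 = +51.6733 N

107.844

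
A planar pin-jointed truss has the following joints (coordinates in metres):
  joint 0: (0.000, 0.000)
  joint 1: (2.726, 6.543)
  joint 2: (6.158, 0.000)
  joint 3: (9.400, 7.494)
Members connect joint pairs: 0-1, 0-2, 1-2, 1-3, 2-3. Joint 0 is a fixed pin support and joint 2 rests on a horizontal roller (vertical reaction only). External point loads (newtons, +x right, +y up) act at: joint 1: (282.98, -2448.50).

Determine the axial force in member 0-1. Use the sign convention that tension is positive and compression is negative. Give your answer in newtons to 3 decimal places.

-1152.581

N=4 nodes, M=5 members, R=3 reactions → 2N=8, M+R=8
member 0 (0-1): L=7.0882, (cx,cy)=(0.3846,0.9231)
member 1 (0-2): L=6.1580, (cx,cy)=(1.0000,0.0000)
member 2 (1-2): L=7.3885, (cx,cy)=(0.4645,-0.8856)
member 3 (1-3): L=6.7414, (cx,cy)=(0.9900,0.1411)
member 4 (2-3): L=8.1652, (cx,cy)=(0.3971,0.9178)
solve A·x = −loads:
  F[0-1] = -1152.5810 N (compression)
  F[0-2] = +726.2457 N (tension)
  F[1-2] = -1563.4744 N (compression)
  F[1-3] = +0.0000 N (tension)
  F[2-3] = +0.0000 N (tension)
  Rx@0 = -282.9800 N
  Ry@0 = +1063.9353 N
  Ry@2 = +1384.5647 N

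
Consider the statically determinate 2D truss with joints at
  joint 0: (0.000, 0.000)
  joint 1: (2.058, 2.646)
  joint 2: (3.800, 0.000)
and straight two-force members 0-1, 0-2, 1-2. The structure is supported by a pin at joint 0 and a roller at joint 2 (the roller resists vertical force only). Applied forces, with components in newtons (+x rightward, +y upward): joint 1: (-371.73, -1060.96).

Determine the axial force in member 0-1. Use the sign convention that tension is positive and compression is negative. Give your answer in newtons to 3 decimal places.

N=3 nodes, M=3 members, R=3 reactions → 2N=6, M+R=6
member 0 (0-1): L=3.3521, (cx,cy)=(0.6139,0.7894)
member 1 (0-2): L=3.8000, (cx,cy)=(1.0000,0.0000)
member 2 (1-2): L=3.1679, (cx,cy)=(0.5499,-0.8352)
solve A·x = −loads:
  F[0-1] = -944.0752 N (compression)
  F[0-2] = +207.8761 N (tension)
  F[1-2] = -378.0369 N (compression)
  Rx@0 = +371.7300 N
  Ry@0 = +745.2079 N
  Ry@2 = +315.7521 N

-944.075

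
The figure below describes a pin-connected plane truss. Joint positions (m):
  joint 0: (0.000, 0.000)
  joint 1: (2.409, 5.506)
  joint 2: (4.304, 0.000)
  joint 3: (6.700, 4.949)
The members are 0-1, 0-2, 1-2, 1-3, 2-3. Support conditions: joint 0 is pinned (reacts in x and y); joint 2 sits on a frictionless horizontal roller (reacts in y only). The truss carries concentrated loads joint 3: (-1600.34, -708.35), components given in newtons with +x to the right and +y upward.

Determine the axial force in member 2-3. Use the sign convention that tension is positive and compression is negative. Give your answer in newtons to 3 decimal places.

-957.618

N=4 nodes, M=5 members, R=3 reactions → 2N=8, M+R=8
member 0 (0-1): L=6.0099, (cx,cy)=(0.4008,0.9161)
member 1 (0-2): L=4.3040, (cx,cy)=(1.0000,0.0000)
member 2 (1-2): L=5.8230, (cx,cy)=(0.3254,-0.9456)
member 3 (1-3): L=4.3270, (cx,cy)=(0.9917,-0.1287)
member 4 (2-3): L=5.4985, (cx,cy)=(0.4358,0.9001)
solve A·x = −loads:
  F[0-1] = -1578.1651 N (compression)
  F[0-2] = -967.7541 N (compression)
  F[1-2] = +1691.4802 N (tension)
  F[1-3] = -1192.9780 N (compression)
  F[2-3] = -957.6176 N (compression)
  Rx@0 = +1600.3400 N
  Ry@0 = +1445.8355 N
  Ry@2 = -737.4855 N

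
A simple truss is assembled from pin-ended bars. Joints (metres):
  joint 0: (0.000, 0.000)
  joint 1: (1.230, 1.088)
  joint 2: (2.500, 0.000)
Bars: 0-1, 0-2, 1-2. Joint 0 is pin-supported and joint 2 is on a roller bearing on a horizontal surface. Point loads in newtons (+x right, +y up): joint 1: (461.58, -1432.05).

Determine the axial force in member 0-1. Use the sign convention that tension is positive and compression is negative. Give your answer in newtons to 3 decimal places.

-794.814

N=3 nodes, M=3 members, R=3 reactions → 2N=6, M+R=6
member 0 (0-1): L=1.6421, (cx,cy)=(0.7490,0.6625)
member 1 (0-2): L=2.5000, (cx,cy)=(1.0000,0.0000)
member 2 (1-2): L=1.6723, (cx,cy)=(0.7594,-0.6506)
solve A·x = −loads:
  F[0-1] = -794.8135 N (compression)
  F[0-2] = +1056.9111 N (tension)
  F[1-2] = -1391.7246 N (compression)
  Rx@0 = -461.5800 N
  Ry@0 = +526.6018 N
  Ry@2 = +905.4482 N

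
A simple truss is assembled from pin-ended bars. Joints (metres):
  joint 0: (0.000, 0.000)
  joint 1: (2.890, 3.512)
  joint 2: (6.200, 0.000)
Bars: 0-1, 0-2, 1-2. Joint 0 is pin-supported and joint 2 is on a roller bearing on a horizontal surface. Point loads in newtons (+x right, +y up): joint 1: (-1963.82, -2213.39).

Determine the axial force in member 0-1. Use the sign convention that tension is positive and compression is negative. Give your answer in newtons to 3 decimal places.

N=3 nodes, M=3 members, R=3 reactions → 2N=6, M+R=6
member 0 (0-1): L=4.5482, (cx,cy)=(0.6354,0.7722)
member 1 (0-2): L=6.2000, (cx,cy)=(1.0000,0.0000)
member 2 (1-2): L=4.8260, (cx,cy)=(0.6859,-0.7277)
solve A·x = −loads:
  F[0-1] = -2970.9386 N (compression)
  F[0-2] = -76.0430 N (compression)
  F[1-2] = +110.8710 N (tension)
  Rx@0 = +1963.8200 N
  Ry@0 = +2294.0737 N
  Ry@2 = -80.6837 N

-2970.939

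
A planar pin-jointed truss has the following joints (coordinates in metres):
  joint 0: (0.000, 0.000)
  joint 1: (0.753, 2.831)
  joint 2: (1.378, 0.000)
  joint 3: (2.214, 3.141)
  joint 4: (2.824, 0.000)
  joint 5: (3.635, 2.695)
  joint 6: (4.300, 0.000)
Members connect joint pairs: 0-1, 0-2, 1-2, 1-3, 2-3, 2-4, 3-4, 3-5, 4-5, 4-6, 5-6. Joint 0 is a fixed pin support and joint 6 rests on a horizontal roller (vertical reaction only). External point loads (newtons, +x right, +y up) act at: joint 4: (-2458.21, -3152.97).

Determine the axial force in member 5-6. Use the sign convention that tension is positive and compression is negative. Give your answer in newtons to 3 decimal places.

N=7 nodes, M=11 members, R=3 reactions → 2N=14, M+R=14
member 0 (0-1): L=2.9294, (cx,cy)=(0.2570,0.9664)
member 1 (0-2): L=1.3780, (cx,cy)=(1.0000,0.0000)
member 2 (1-2): L=2.8992, (cx,cy)=(0.2156,-0.9765)
member 3 (1-3): L=1.4935, (cx,cy)=(0.9782,0.2076)
member 4 (2-3): L=3.2504, (cx,cy)=(0.2572,0.9664)
member 5 (2-4): L=1.4460, (cx,cy)=(1.0000,0.0000)
member 6 (3-4): L=3.1997, (cx,cy)=(0.1906,-0.9817)
member 7 (3-5): L=1.4893, (cx,cy)=(0.9541,-0.2995)
member 8 (4-5): L=2.8144, (cx,cy)=(0.2882,0.9576)
member 9 (4-6): L=1.4760, (cx,cy)=(1.0000,0.0000)
member 10 (5-6): L=2.7758, (cx,cy)=(0.2396,-0.9709)
solve A·x = −loads:
  F[0-1] = -1119.9052 N (compression)
  F[0-2] = -2170.3424 N (compression)
  F[1-2] = +998.9883 N (tension)
  F[1-3] = -514.4319 N (compression)
  F[2-3] = -1009.4594 N (compression)
  F[2-4] = -1695.3455 N (compression)
  F[3-4] = +1433.8006 N (tension)
  F[3-5] = -1086.0498 N (compression)
  F[4-5] = +1822.7863 N (tension)
  F[4-6] = +510.9506 N (tension)
  F[5-6] = -2132.8027 N (compression)
  Rx@0 = +2458.2100 N
  Ry@0 = +1082.2753 N
  Ry@6 = +2070.6947 N

-2132.803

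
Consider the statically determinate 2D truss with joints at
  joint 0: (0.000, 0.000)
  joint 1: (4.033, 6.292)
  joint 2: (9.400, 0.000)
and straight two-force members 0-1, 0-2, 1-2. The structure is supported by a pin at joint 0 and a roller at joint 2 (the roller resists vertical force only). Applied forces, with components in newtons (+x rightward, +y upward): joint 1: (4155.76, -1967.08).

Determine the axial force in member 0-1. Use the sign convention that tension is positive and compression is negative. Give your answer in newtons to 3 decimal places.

1970.054

N=3 nodes, M=3 members, R=3 reactions → 2N=6, M+R=6
member 0 (0-1): L=7.4736, (cx,cy)=(0.5396,0.8419)
member 1 (0-2): L=9.4000, (cx,cy)=(1.0000,0.0000)
member 2 (1-2): L=8.2701, (cx,cy)=(0.6490,-0.7608)
solve A·x = −loads:
  F[0-1] = +1970.0544 N (tension)
  F[0-2] = +3092.6507 N (tension)
  F[1-2] = -4765.4962 N (compression)
  Rx@0 = -4155.7600 N
  Ry@0 = -1658.5876 N
  Ry@2 = +3625.6676 N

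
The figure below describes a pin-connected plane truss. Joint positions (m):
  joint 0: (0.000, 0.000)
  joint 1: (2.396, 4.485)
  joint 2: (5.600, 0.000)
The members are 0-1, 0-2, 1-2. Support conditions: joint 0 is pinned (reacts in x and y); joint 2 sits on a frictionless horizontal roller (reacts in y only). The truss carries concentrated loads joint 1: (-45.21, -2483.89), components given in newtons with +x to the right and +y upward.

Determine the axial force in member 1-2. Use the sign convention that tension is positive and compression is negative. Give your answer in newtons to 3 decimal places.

-1261.578

N=3 nodes, M=3 members, R=3 reactions → 2N=6, M+R=6
member 0 (0-1): L=5.0849, (cx,cy)=(0.4712,0.8820)
member 1 (0-2): L=5.6000, (cx,cy)=(1.0000,0.0000)
member 2 (1-2): L=5.5119, (cx,cy)=(0.5813,-0.8137)
solve A·x = −loads:
  F[0-1] = -1652.2734 N (compression)
  F[0-2] = +733.3422 N (tension)
  F[1-2] = -1261.5778 N (compression)
  Rx@0 = +45.2100 N
  Ry@0 = +1457.3483 N
  Ry@2 = +1026.5417 N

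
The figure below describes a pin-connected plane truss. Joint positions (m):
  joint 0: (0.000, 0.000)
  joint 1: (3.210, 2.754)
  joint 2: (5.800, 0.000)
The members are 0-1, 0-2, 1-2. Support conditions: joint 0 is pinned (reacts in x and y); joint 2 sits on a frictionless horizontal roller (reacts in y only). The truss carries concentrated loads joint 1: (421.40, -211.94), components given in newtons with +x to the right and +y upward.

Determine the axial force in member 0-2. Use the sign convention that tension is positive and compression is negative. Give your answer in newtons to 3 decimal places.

298.490

N=3 nodes, M=3 members, R=3 reactions → 2N=6, M+R=6
member 0 (0-1): L=4.2295, (cx,cy)=(0.7590,0.6511)
member 1 (0-2): L=5.8000, (cx,cy)=(1.0000,0.0000)
member 2 (1-2): L=3.7806, (cx,cy)=(0.6851,-0.7285)
solve A·x = −loads:
  F[0-1] = +161.9466 N (tension)
  F[0-2] = +298.4897 N (tension)
  F[1-2] = -435.6978 N (compression)
  Rx@0 = -421.4000 N
  Ry@0 = -105.4502 N
  Ry@2 = +317.3902 N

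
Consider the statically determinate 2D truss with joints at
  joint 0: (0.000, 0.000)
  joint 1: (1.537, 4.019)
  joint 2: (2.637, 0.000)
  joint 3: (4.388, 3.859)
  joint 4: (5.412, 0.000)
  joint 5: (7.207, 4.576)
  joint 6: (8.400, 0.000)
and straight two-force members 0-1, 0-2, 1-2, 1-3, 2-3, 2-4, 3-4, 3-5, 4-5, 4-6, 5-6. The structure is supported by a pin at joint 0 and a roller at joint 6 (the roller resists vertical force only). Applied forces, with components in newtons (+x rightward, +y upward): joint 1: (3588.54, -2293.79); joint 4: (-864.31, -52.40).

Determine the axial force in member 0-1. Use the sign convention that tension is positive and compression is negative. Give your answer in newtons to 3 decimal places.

-188.191

N=7 nodes, M=11 members, R=3 reactions → 2N=14, M+R=14
member 0 (0-1): L=4.3029, (cx,cy)=(0.3572,0.9340)
member 1 (0-2): L=2.6370, (cx,cy)=(1.0000,0.0000)
member 2 (1-2): L=4.1668, (cx,cy)=(0.2640,-0.9645)
member 3 (1-3): L=2.8555, (cx,cy)=(0.9984,-0.0560)
member 4 (2-3): L=4.2377, (cx,cy)=(0.4132,0.9106)
member 5 (2-4): L=2.7750, (cx,cy)=(1.0000,0.0000)
member 6 (3-4): L=3.9926, (cx,cy)=(0.2565,-0.9666)
member 7 (3-5): L=2.9088, (cx,cy)=(0.9691,0.2465)
member 8 (4-5): L=4.9155, (cx,cy)=(0.3652,0.9309)
member 9 (4-6): L=2.9880, (cx,cy)=(1.0000,0.0000)
member 10 (5-6): L=4.7290, (cx,cy)=(0.2523,-0.9677)
solve A·x = −loads:
  F[0-1] = -188.1905 N (compression)
  F[0-2] = +2791.4522 N (tension)
  F[1-2] = -2014.1426 N (compression)
  F[1-3] = -3128.9635 N (compression)
  F[2-3] = +2133.3229 N (tension)
  F[2-4] = +1378.2522 N (tension)
  F[3-4] = -2605.5845 N (compression)
  F[3-5] = -1624.4116 N (compression)
  F[4-5] = +2761.5421 N (tension)
  F[4-6] = +565.8447 N (tension)
  F[5-6] = -2242.9627 N (compression)
  Rx@0 = -2724.2300 N
  Ry@0 = +175.7750 N
  Ry@6 = +2170.4150 N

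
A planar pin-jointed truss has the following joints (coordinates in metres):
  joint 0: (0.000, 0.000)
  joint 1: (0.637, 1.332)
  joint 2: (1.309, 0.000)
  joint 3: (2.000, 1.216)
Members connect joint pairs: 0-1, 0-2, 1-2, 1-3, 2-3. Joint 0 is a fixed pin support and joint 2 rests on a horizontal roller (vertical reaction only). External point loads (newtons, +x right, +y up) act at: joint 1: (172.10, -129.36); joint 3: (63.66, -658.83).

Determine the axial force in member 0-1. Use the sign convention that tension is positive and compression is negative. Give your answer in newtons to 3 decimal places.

N=4 nodes, M=5 members, R=3 reactions → 2N=8, M+R=8
member 0 (0-1): L=1.4765, (cx,cy)=(0.4314,0.9021)
member 1 (0-2): L=1.3090, (cx,cy)=(1.0000,0.0000)
member 2 (1-2): L=1.4919, (cx,cy)=(0.4504,-0.8928)
member 3 (1-3): L=1.3679, (cx,cy)=(0.9964,-0.0848)
member 4 (2-3): L=1.3986, (cx,cy)=(0.4941,0.8694)
solve A·x = −loads:
  F[0-1] = +571.5678 N (tension)
  F[0-2] = -10.8324 N (compression)
  F[1-2] = -762.2629 N (compression)
  F[1-3] = +419.3474 N (tension)
  F[2-3] = -716.8724 N (compression)
  Rx@0 = -235.7600 N
  Ry@0 = -515.6374 N
  Ry@2 = +1303.8274 N

571.568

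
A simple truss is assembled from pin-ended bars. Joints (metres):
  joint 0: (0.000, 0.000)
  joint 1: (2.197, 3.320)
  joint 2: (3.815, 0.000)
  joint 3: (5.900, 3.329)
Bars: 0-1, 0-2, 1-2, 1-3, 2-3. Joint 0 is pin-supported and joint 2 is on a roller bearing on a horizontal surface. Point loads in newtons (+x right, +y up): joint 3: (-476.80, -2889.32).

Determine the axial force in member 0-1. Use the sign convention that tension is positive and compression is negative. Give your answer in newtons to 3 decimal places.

N=4 nodes, M=5 members, R=3 reactions → 2N=8, M+R=8
member 0 (0-1): L=3.9811, (cx,cy)=(0.5519,0.8339)
member 1 (0-2): L=3.8150, (cx,cy)=(1.0000,0.0000)
member 2 (1-2): L=3.6933, (cx,cy)=(0.4381,-0.8989)
member 3 (1-3): L=3.7030, (cx,cy)=(1.0000,0.0024)
member 4 (2-3): L=3.9280, (cx,cy)=(0.5308,0.8475)
solve A·x = −loads:
  F[0-1] = +1394.6241 N (tension)
  F[0-2] = -1246.4326 N (compression)
  F[1-2] = -1290.1867 N (compression)
  F[1-3] = +1334.8581 N (tension)
  F[2-3] = -3413.0659 N (compression)
  Rx@0 = +476.8000 N
  Ry@0 = -1163.0315 N
  Ry@2 = +4052.3515 N

1394.624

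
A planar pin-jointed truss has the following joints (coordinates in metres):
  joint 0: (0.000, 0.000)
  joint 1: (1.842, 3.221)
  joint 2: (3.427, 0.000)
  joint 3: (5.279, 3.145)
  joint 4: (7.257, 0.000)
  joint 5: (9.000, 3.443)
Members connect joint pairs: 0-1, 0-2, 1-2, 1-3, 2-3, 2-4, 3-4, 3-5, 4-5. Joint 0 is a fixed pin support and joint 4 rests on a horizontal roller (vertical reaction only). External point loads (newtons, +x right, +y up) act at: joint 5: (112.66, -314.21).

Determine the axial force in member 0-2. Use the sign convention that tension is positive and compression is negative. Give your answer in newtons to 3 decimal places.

38.936

N=6 nodes, M=9 members, R=3 reactions → 2N=12, M+R=12
member 0 (0-1): L=3.7105, (cx,cy)=(0.4964,0.8681)
member 1 (0-2): L=3.4270, (cx,cy)=(1.0000,0.0000)
member 2 (1-2): L=3.5899, (cx,cy)=(0.4415,-0.8973)
member 3 (1-3): L=3.4378, (cx,cy)=(0.9998,-0.0221)
member 4 (2-3): L=3.6498, (cx,cy)=(0.5074,0.8617)
member 5 (2-4): L=3.8300, (cx,cy)=(1.0000,0.0000)
member 6 (3-4): L=3.7153, (cx,cy)=(0.5324,-0.8465)
member 7 (3-5): L=3.7329, (cx,cy)=(0.9968,0.0798)
member 8 (4-5): L=3.8591, (cx,cy)=(0.4517,0.8922)
solve A·x = −loads:
  F[0-1] = +148.5096 N (tension)
  F[0-2] = +38.9355 N (tension)
  F[1-2] = -147.0984 N (compression)
  F[1-3] = +138.7056 N (tension)
  F[2-3] = +153.1681 N (tension)
  F[2-4] = -103.7333 N (compression)
  F[3-4] = -125.5014 N (compression)
  F[3-5] = +284.1161 N (tension)
  F[4-5] = -377.6012 N (compression)
  Rx@0 = -112.6600 N
  Ry@0 = -128.9178 N
  Ry@4 = +443.1278 N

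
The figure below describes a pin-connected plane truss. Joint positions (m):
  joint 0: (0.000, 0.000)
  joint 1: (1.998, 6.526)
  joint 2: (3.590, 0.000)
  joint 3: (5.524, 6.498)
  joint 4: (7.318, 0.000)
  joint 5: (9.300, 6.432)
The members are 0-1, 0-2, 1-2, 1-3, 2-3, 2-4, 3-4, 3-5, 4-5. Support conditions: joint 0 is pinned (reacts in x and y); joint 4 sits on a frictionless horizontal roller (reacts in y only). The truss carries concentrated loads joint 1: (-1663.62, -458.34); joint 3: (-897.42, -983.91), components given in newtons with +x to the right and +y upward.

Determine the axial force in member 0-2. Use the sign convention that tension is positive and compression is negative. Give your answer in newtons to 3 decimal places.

N=6 nodes, M=9 members, R=3 reactions → 2N=12, M+R=12
member 0 (0-1): L=6.8250, (cx,cy)=(0.2927,0.9562)
member 1 (0-2): L=3.5900, (cx,cy)=(1.0000,0.0000)
member 2 (1-2): L=6.7174, (cx,cy)=(0.2370,-0.9715)
member 3 (1-3): L=3.5261, (cx,cy)=(1.0000,-0.0079)
member 4 (2-3): L=6.7797, (cx,cy)=(0.2853,0.9584)
member 5 (2-4): L=3.7280, (cx,cy)=(1.0000,0.0000)
member 6 (3-4): L=6.7411, (cx,cy)=(0.2661,-0.9639)
member 7 (3-5): L=3.7766, (cx,cy)=(0.9998,-0.0175)
member 8 (4-5): L=6.7304, (cx,cy)=(0.2945,0.9557)
solve A·x = −loads:
  F[0-1] = -2985.6417 N (compression)
  F[0-2] = -1687.0021 N (compression)
  F[1-2] = +2465.0996 N (tension)
  F[1-3] = +205.3666 N (tension)
  F[2-3] = -2498.6924 N (compression)
  F[2-4] = -389.9950 N (compression)
  F[3-4] = +1465.4378 N (tension)
  F[3-5] = +0.0000 N (tension)
  F[4-5] = -0.0000 N (compression)
  Rx@0 = +2561.0400 N
  Ry@0 = +2854.8405 N
  Ry@4 = -1412.5905 N

-1687.002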